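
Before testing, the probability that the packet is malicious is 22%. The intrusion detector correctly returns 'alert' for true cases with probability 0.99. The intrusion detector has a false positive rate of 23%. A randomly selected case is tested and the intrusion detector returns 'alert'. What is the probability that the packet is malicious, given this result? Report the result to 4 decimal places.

Let H be the event that the packet is malicious. P(H) = 0.22, so P(¬H) = 0.78. With E the 'alert' result, P(E|H) = 0.99 and P(E|¬H) = 0.23.
P(E) = 0.99·0.22 + 0.23·0.78 = 0.21780 + 0.17940 = 0.39720.
By Bayes' theorem, P(H|E) = 0.21780 / 0.39720 = 0.5483.

P(H | E) ≈ 0.5483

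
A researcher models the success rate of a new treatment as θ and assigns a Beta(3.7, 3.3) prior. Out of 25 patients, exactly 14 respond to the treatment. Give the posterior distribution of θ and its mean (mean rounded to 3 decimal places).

The binomial likelihood is conjugate to the Beta prior: with 14 successes and 11 failures, the posterior is Beta(3.7+14, 3.3+11) = Beta(17.7, 14.3).
Posterior mean = α/(α+β) = 17.7/32 = 0.553.

Posterior: Beta(17.7, 14.3); mean ≈ 0.553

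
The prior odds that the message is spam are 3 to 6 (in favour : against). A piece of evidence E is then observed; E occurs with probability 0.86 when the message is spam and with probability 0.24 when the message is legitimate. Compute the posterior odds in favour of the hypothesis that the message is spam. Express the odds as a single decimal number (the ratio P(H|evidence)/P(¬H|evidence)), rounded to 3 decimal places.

Prior odds = 3/6 = 0.50000. In log-odds, ln(0.50000) = -0.69315.
Add log likelihood ratio: ln(3.5833) = 1.2763.
Posterior log-odds = 0.58315, so posterior odds = exp(0.58315) = 1.7917.

Posterior odds ≈ 1.792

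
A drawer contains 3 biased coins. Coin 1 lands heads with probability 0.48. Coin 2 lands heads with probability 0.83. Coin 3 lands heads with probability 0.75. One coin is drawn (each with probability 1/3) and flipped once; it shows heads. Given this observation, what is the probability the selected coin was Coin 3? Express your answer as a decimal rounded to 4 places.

Posterior probability ≈ 0.3641

Tabulate prior·likelihood by source: [1] prior 0.333333, lik 0.48, product 0.1600; [2] prior 0.333333, lik 0.83, product 0.2767; [3] prior 0.333333, lik 0.75, product 0.2500.
Normalizing constant = 0.68667; the posterior for Coin 3 is its product over the sum, 0.2500/0.68667 = 0.3641.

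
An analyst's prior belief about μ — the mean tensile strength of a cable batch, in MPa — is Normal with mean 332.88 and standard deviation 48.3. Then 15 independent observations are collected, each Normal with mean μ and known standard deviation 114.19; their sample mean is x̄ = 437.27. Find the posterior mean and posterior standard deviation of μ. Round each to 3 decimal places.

With known σ, the Normal prior is conjugate. Weight on the data is w = (n/σ²)/(n/σ² + 1/τ₀²) = 0.00115036/(0.00115036+0.00042865) = 0.72853.
Posterior mean = w·x̄ + (1−w)·μ₀ = 0.72853·437.27 + 0.27147·332.88 = 408.931. Posterior variance = 1/(0.00115036+0.00042865) = 633.306, so SD = 25.166.

Posterior mean ≈ 408.931; posterior SD ≈ 25.166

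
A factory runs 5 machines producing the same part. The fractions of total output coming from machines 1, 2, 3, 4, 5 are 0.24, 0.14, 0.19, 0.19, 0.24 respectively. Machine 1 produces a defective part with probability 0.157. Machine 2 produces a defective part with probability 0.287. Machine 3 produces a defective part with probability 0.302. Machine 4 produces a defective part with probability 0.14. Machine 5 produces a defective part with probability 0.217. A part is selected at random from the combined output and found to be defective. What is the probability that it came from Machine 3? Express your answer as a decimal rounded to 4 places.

Tabulate prior·likelihood by source: [1] prior 0.24, lik 0.157, product 0.03768; [2] prior 0.14, lik 0.287, product 0.04018; [3] prior 0.19, lik 0.302, product 0.05738; [4] prior 0.19, lik 0.14, product 0.02660; [5] prior 0.24, lik 0.217, product 0.05208.
Normalizing constant = 0.21392; the posterior for Machine 3 is its product over the sum, 0.05738/0.21392 = 0.2682.

Posterior probability ≈ 0.2682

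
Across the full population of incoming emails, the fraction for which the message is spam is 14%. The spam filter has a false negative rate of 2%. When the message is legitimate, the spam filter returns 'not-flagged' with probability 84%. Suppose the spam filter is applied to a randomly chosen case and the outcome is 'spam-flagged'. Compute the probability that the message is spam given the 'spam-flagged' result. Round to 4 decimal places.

P(H | E) ≈ 0.4993

Let H be the event that the message is spam. P(H) = 0.14, so P(¬H) = 0.86. With E the 'spam-flagged' result, P(E|H) = 0.98 and P(E|¬H) = 0.16.
P(E) = 0.98·0.14 + 0.16·0.86 = 0.13720 + 0.13760 = 0.27480.
By Bayes' theorem, P(H|E) = 0.13720 / 0.27480 = 0.4993.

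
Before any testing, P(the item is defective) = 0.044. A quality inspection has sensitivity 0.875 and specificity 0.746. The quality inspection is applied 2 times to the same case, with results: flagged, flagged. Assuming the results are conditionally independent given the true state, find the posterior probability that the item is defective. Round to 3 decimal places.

Posterior P(H) ≈ 0.353

Let H be the event that the item is defective; start with P(H) = 0.044. P('flagged'|H) = 0.875, P('flagged'|¬H) = 0.254.
Update on result 1 ('flagged'): P(H) ← 0.875·0.0440 / (0.875·0.0440 + 0.254·0.9560) = 0.038500/0.28132 = 0.1369.
Update on result 2 ('flagged'): P(H) ← 0.875·0.1369 / (0.875·0.1369 + 0.254·0.8631) = 0.11975/0.33899 = 0.3532.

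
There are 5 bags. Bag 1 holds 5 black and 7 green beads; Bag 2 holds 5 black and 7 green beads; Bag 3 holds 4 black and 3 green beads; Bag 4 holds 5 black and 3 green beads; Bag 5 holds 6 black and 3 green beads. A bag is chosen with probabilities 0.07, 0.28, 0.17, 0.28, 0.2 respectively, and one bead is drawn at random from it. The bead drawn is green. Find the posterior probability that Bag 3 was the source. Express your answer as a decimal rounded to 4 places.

Posterior probability ≈ 0.1624

P(green|Bag 1) = 0.5833; P(green|Bag 2) = 0.5833; P(green|Bag 3) = 0.4286; P(green|Bag 4) = 0.375; P(green|Bag 5) = 0.3333.
Prior × likelihood for each source: 0.07·0.5833=0.04083, 0.28·0.5833=0.1633, 0.17·0.4286=0.07286, 0.28·0.375=0.1050, 0.2·0.3333=0.06667. Summing gives P(green) = 0.44869.
P(Bag 3 | green) = 0.07286 / 0.44869 = 0.1624.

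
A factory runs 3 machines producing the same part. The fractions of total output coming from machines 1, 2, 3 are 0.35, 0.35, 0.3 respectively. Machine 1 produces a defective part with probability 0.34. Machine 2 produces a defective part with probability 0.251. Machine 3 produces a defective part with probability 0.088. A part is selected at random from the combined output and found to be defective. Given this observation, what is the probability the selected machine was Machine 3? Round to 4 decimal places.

P(defective|M1) = 0.34; P(defective|M2) = 0.251; P(defective|M3) = 0.088.
Prior × likelihood for each source: 0.35·0.34=0.1190, 0.35·0.251=0.08785, 0.3·0.088=0.02640. Summing gives P(defective) = 0.23325.
P(Machine 3 | defective) = 0.02640 / 0.23325 = 0.1132.

Posterior probability ≈ 0.1132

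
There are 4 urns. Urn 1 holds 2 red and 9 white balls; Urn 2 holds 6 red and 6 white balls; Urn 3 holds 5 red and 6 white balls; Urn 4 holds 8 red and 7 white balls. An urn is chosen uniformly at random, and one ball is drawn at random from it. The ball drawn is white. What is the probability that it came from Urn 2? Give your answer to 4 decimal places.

P(white|Urn 1) = 0.8182; P(white|Urn 2) = 0.5; P(white|Urn 3) = 0.5455; P(white|Urn 4) = 0.4667.
Prior × likelihood for each source: 0.25·0.8182=0.2045, 0.25·0.5=0.1250, 0.25·0.5455=0.1364, 0.25·0.4667=0.1167. Summing gives P(white) = 0.58258.
P(Urn 2 | white) = 0.1250 / 0.58258 = 0.2146.

Posterior probability ≈ 0.2146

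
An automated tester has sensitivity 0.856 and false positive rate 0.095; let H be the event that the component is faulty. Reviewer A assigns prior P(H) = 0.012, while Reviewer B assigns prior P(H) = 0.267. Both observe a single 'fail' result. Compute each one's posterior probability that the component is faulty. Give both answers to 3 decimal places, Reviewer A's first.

Reviewer A: 0.099; Reviewer B: 0.766

The likelihood ratio for a 'fail' result is 0.856/0.095 = 9.0105.
Reviewer A: prior odds 0.012/0.988 = 0.012146; posterior odds 0.10944; posterior probability 0.099.
Reviewer B: prior odds 0.267/0.733 = 0.36426; posterior odds 3.2821; posterior probability 0.766.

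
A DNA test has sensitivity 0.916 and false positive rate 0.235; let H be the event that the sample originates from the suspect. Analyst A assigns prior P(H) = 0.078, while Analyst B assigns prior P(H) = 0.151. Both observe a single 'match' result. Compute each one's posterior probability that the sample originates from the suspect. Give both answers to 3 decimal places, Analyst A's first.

P('+'|H) = 0.916, P('+'|¬H) = 0.235.
Analyst A: numerator 0.916·0.078 = 0.071448; evidence = 0.071448+0.235·0.922 = 0.28812; posterior = 0.248.
Analyst B: numerator 0.916·0.151 = 0.13832; evidence = 0.13832+0.235·0.849 = 0.33783; posterior = 0.409.

Analyst A: 0.248; Analyst B: 0.409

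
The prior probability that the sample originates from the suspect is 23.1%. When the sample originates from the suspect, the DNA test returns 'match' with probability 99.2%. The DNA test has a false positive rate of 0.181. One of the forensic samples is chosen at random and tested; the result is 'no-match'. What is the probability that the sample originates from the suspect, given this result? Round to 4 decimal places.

P(H | E) ≈ 0.0029

Let H be the event that the sample originates from the suspect. P(H) = 0.231, so P(¬H) = 0.769. With E the 'no-match' result, P(E|H) = 0.008 and P(E|¬H) = 0.819.
P(E) = 0.008·0.231 + 0.819·0.769 = 0.0018480 + 0.62981 = 0.63166.
By Bayes' theorem, P(H|E) = 0.0018480 / 0.63166 = 0.0029.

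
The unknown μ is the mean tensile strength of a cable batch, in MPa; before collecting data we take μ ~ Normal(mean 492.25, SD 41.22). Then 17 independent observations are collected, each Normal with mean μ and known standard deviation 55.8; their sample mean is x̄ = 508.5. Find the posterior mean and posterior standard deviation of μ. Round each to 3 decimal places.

With known σ, the Normal prior is conjugate. Weight on the data is w = (n/σ²)/(n/σ² + 1/τ₀²) = 0.00545985/(0.00545985+0.00058855) = 0.90269.
Posterior mean = w·x̄ + (1−w)·μ₀ = 0.90269·508.5 + 0.097307·492.25 = 506.919. Posterior variance = 1/(0.00545985+0.00058855) = 165.333, so SD = 12.858.

Posterior mean ≈ 506.919; posterior SD ≈ 12.858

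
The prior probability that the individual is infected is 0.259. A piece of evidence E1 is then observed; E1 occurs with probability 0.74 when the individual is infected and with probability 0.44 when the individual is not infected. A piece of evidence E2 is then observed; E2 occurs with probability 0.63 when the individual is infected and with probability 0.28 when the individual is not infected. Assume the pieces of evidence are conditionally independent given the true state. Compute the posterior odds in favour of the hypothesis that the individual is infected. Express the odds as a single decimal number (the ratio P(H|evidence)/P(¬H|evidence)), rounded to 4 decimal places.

Prior odds = 0.259/(1−0.259) = 0.34953. In log-odds, ln(0.34953) = -1.0512.
Add log likelihood ratios: ln(1.6818) + ln(2.2500) = 1.3308.
Posterior log-odds = 0.27963, so posterior odds = exp(0.27963) = 1.3226.

Posterior odds ≈ 1.3226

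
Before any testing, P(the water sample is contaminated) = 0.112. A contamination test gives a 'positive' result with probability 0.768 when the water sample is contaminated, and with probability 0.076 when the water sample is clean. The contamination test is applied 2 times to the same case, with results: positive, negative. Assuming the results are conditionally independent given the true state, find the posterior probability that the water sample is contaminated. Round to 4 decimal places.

With H the event that the water sample is contaminated, the joint likelihood of the observed sequence is P(data|H) = 0.768·0.232 = 0.17818 and P(data|¬H) = 0.076·0.924 = 0.070224.
Bayes: P(H|data) = 0.112·0.17818 / (0.112·0.17818 + 0.888·0.070224) = 0.019956/0.082315 = 0.2424.

Posterior P(H) ≈ 0.2424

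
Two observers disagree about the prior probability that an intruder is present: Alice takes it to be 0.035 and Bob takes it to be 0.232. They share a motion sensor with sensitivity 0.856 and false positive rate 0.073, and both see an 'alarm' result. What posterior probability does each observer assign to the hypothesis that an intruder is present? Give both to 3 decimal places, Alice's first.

P('+'|H) = 0.856, P('+'|¬H) = 0.073.
Alice: numerator 0.856·0.035 = 0.029960; evidence = 0.029960+0.073·0.965 = 0.10040; posterior = 0.298.
Bob: numerator 0.856·0.232 = 0.19859; evidence = 0.19859+0.073·0.768 = 0.25466; posterior = 0.780.

Alice: 0.298; Bob: 0.780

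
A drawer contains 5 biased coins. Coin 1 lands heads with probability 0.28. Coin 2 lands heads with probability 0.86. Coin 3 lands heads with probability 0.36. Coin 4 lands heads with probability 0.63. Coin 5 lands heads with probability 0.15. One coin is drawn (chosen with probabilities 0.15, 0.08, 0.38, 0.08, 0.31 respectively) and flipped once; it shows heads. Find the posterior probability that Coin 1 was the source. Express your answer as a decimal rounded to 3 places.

Tabulate prior·likelihood by source: [1] prior 0.15, lik 0.28, product 0.04200; [2] prior 0.08, lik 0.86, product 0.06880; [3] prior 0.38, lik 0.36, product 0.1368; [4] prior 0.08, lik 0.63, product 0.05040; [5] prior 0.31, lik 0.15, product 0.04650.
Normalizing constant = 0.34450; the posterior for Coin 1 is its product over the sum, 0.04200/0.34450 = 0.122.

Posterior probability ≈ 0.122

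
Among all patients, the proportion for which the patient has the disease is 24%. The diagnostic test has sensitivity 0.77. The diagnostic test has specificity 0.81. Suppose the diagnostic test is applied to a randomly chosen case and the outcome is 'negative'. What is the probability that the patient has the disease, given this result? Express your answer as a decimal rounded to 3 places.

Let H be the event that the patient has the disease. P(H) = 0.24, so P(¬H) = 0.76. With E the 'negative' result, P(E|H) = 0.23 and P(E|¬H) = 0.81.
P(E) = 0.23·0.24 + 0.81·0.76 = 0.055200 + 0.61560 = 0.67080.
By Bayes' theorem, P(H|E) = 0.055200 / 0.67080 = 0.082.

P(H | E) ≈ 0.082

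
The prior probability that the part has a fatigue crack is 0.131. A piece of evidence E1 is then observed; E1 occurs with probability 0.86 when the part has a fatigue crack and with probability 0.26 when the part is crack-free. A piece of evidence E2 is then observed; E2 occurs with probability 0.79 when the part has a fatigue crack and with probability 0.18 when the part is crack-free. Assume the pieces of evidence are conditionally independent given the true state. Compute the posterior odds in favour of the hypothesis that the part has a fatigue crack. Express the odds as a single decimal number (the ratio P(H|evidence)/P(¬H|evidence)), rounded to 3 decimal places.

Posterior odds ≈ 2.188

Prior odds = 0.131/(1−0.131) = 0.15075. In log-odds, ln(0.15075) = -1.8921.
Add log likelihood ratios: ln(3.3077) + ln(4.3889) = 2.6753.
Posterior log-odds = 0.78318, so posterior odds = exp(0.78318) = 2.1884.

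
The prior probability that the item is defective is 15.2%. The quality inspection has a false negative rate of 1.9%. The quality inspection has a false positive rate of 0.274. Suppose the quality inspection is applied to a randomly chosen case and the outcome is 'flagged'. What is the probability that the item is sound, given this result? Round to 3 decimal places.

Let H be the event that the item is defective. P(H) = 0.152, so P(¬H) = 0.848. With E the 'flagged' result, P(E|H) = 0.981 and P(E|¬H) = 0.274.
P(E) = 0.981·0.152 + 0.274·0.848 = 0.14911 + 0.23235 = 0.38146.
By Bayes' theorem, P(H|E) = 0.14911 / 0.38146 = 0.391. Hence P(¬H|E) = 1 − 0.391 = 0.609.

P(¬H | E) ≈ 0.609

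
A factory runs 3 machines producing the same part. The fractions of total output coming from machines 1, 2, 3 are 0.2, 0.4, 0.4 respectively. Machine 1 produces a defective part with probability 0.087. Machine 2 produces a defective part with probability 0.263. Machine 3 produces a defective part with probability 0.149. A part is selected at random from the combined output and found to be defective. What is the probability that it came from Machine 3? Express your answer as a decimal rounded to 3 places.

P(defective|M1) = 0.087; P(defective|M2) = 0.263; P(defective|M3) = 0.149.
Prior × likelihood for each source: 0.2·0.087=0.01740, 0.4·0.263=0.1052, 0.4·0.149=0.05960. Summing gives P(defective) = 0.18220.
P(Machine 3 | defective) = 0.05960 / 0.18220 = 0.327.

Posterior probability ≈ 0.327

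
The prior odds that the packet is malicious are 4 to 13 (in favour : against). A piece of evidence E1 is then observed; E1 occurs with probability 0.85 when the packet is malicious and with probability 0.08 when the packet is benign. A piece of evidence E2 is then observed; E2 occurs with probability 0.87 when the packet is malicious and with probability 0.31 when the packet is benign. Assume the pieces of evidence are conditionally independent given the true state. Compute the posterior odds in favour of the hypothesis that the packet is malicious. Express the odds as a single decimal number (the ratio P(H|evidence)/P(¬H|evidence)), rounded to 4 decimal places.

Prior odds = 4/13 = 0.30769.
Likelihood ratio for E1 = 0.85/0.08 = 10.625.
Likelihood ratio for E2 = 0.87/0.31 = 2.8065.
Posterior odds = prior odds × LR₁ × LR₂ = 9.1749.

Posterior odds ≈ 9.1749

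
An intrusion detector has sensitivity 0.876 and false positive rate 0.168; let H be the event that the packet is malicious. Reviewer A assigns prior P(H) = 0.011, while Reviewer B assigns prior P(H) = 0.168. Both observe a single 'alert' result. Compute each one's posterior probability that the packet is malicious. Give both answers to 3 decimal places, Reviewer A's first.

Reviewer A: 0.055; Reviewer B: 0.513

The likelihood ratio for an 'alert' result is 0.876/0.168 = 5.2143.
Reviewer A: prior odds 0.011/0.989 = 0.011122; posterior odds 0.057995; posterior probability 0.055.
Reviewer B: prior odds 0.168/0.832 = 0.20192; posterior odds 1.0529; posterior probability 0.513.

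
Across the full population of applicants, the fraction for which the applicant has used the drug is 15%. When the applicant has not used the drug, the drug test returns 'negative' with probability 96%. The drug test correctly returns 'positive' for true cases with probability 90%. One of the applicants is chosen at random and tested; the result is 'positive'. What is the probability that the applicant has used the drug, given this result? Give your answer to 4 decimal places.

P(H | E) ≈ 0.7988

Write H for 'the applicant has used the drug'. Prior odds H:¬H = 0.15/0.85 = 0.17647. For the 'positive' outcome, the likelihood ratio is 0.9/0.04 = 22.500.
Posterior odds = 0.17647 × 22.500 = 3.9706, so P(H|E) = 3.9706/(1+3.9706) = 0.7988.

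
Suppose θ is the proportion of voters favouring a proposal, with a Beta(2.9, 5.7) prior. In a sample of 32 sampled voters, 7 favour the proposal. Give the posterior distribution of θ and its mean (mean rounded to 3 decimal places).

Posterior: Beta(9.9, 30.7); mean ≈ 0.244

The binomial likelihood is conjugate to the Beta prior: with 7 successes and 25 failures, the posterior is Beta(2.9+7, 5.7+25) = Beta(9.9, 30.7).
E[θ | data] = 9.9/(9.9+30.7) = 0.244.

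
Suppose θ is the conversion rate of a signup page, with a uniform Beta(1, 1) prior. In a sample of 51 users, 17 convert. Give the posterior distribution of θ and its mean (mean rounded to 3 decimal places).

The binomial likelihood is conjugate to the Beta prior: with 17 successes and 34 failures, the posterior is Beta(1+17, 1+34) = Beta(18, 35).
E[θ | data] = 18/(18+35) = 0.340.

Posterior: Beta(18, 35); mean ≈ 0.340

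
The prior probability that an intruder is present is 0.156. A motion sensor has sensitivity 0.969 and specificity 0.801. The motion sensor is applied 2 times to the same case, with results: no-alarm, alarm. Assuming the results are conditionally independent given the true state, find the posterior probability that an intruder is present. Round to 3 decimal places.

Posterior P(H) ≈ 0.034

Let H be the event that an intruder is present; start with P(H) = 0.156. P('alarm'|H) = 0.969, P('alarm'|¬H) = 0.199.
Update on result 1 ('no-alarm'): P(H) ← 0.031·0.1560 / (0.031·0.1560 + 0.801·0.8440) = 0.0048360/0.68088 = 0.0071.
Update on result 2 ('alarm'): P(H) ← 0.969·0.0071 / (0.969·0.0071 + 0.199·0.9929) = 0.0068824/0.20447 = 0.0337.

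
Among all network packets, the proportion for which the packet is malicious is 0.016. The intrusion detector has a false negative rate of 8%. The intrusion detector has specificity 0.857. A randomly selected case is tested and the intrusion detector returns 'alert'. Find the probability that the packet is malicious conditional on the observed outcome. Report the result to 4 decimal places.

P(H | E) ≈ 0.0947

Write H for 'the packet is malicious'. Prior odds H:¬H = 0.016/0.984 = 0.016260. For the 'alert' outcome, the likelihood ratio is 0.92/0.143 = 6.4336.
Posterior odds = 0.016260 × 6.4336 = 0.10461, so P(H|E) = 0.10461/(1+0.10461) = 0.0947.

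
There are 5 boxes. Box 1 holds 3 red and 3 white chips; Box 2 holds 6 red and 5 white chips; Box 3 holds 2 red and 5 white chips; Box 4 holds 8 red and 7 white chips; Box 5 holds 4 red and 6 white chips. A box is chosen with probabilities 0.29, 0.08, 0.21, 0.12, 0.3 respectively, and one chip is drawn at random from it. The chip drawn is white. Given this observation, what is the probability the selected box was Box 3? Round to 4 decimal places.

Posterior probability ≈ 0.2644

Tabulate prior·likelihood by source: [1] prior 0.29, lik 0.5, product 0.1450; [2] prior 0.08, lik 0.4545, product 0.03636; [3] prior 0.21, lik 0.7143, product 0.1500; [4] prior 0.12, lik 0.4667, product 0.05600; [5] prior 0.3, lik 0.6, product 0.1800.
Normalizing constant = 0.56736; the posterior for Box 3 is its product over the sum, 0.1500/0.56736 = 0.2644.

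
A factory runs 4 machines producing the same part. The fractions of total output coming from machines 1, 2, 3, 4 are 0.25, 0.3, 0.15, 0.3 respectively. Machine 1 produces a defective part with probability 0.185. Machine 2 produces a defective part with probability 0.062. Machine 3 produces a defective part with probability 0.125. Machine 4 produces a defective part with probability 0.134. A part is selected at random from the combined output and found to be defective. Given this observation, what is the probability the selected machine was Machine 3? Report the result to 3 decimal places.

P(defective|M1) = 0.185; P(defective|M2) = 0.062; P(defective|M3) = 0.125; P(defective|M4) = 0.134.
Prior × likelihood for each source: 0.25·0.185=0.04625, 0.3·0.062=0.01860, 0.15·0.125=0.01875, 0.3·0.134=0.04020. Summing gives P(defective) = 0.12380.
P(Machine 3 | defective) = 0.01875 / 0.12380 = 0.151.

Posterior probability ≈ 0.151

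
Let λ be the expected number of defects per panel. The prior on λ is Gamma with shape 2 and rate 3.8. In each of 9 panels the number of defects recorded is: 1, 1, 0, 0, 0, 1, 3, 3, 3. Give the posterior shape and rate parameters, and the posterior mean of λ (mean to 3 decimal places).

Posterior: Gamma(shape=14, rate=12.8); mean ≈ 1.094

The Poisson likelihood adds the total count to the shape and the number of exposure periods to the rate. Here ∑xᵢ = 12 and n = 9, so shape 2→14 and rate 3.8→12.8.
E[λ | data] = 14/12.8 = 1.094.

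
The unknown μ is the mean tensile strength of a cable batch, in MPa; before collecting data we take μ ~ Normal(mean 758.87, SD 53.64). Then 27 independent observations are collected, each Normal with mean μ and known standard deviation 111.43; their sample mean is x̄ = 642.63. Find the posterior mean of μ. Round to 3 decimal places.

Posterior mean ≈ 658.649

Prior precision 1/τ₀² = 1/53.64² = 0.00034755; data precision n/σ² = 27/111.43² = 0.00217450.
Posterior precision = 0.00034755 + 0.00217450 = 0.00252205.
Posterior mean = (0.00034755·758.87 + 0.00217450·642.63) / 0.00252205 = 658.649.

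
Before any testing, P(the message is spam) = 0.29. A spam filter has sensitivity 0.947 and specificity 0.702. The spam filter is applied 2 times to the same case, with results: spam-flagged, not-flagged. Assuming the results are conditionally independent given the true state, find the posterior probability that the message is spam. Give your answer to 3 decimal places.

Let H be the event that the message is spam; start with P(H) = 0.29. P('spam-flagged'|H) = 0.947, P('spam-flagged'|¬H) = 0.298.
Update on result 1 ('spam-flagged'): P(H) ← 0.947·0.2900 / (0.947·0.2900 + 0.298·0.7100) = 0.27463/0.48621 = 0.5648.
Update on result 2 ('not-flagged'): P(H) ← 0.053·0.5648 / (0.053·0.5648 + 0.702·0.4352) = 0.029936/0.33542 = 0.0893.

Posterior P(H) ≈ 0.089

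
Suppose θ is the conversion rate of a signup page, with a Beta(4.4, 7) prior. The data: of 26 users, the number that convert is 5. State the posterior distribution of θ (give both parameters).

The binomial likelihood is conjugate to the Beta prior: with 5 successes and 21 failures, the posterior is Beta(4.4+5, 7+21) = Beta(9.4, 28).

Posterior: Beta(9.4, 28)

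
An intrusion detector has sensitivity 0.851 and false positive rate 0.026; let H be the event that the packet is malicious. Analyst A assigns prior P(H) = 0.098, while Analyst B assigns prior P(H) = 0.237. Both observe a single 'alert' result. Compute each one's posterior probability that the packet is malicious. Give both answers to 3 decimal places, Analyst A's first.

Analyst A: 0.781; Analyst B: 0.910

P('+'|H) = 0.851, P('+'|¬H) = 0.026.
Analyst A: numerator 0.851·0.098 = 0.083398; evidence = 0.083398+0.026·0.902 = 0.10685; posterior = 0.781.
Analyst B: numerator 0.851·0.237 = 0.20169; evidence = 0.20169+0.026·0.763 = 0.22152; posterior = 0.910.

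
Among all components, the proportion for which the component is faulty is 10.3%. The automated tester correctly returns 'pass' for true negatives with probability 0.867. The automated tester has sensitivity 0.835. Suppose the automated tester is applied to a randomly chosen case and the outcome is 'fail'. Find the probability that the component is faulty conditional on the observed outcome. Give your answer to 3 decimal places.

P(H | E) ≈ 0.419

Write H for 'the component is faulty'. Prior odds H:¬H = 0.103/0.897 = 0.11483. For the 'fail' outcome, the likelihood ratio is 0.835/0.133 = 6.2782.
Posterior odds = 0.11483 × 6.2782 = 0.72091, so P(H|E) = 0.72091/(1+0.72091) = 0.419.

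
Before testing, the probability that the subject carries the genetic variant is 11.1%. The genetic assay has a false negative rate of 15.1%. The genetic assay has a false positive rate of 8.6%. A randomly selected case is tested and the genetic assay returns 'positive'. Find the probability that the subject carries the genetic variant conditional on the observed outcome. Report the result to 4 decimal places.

Write H for 'the subject carries the genetic variant'. Prior odds H:¬H = 0.111/0.889 = 0.12486. For the 'positive' outcome, the likelihood ratio is 0.849/0.086 = 9.8721.
Posterior odds = 0.12486 × 9.8721 = 1.2326, so P(H|E) = 1.2326/(1+1.2326) = 0.5521.

P(H | E) ≈ 0.5521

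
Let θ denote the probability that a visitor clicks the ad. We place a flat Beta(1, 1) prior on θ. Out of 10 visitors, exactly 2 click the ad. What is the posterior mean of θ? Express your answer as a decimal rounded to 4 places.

The binomial likelihood is conjugate to the Beta prior: with 2 successes and 8 failures, the posterior is Beta(1+2, 1+8) = Beta(3, 9).
Posterior mean = α/(α+β) = 3/12 = 0.2500.

Posterior mean ≈ 0.2500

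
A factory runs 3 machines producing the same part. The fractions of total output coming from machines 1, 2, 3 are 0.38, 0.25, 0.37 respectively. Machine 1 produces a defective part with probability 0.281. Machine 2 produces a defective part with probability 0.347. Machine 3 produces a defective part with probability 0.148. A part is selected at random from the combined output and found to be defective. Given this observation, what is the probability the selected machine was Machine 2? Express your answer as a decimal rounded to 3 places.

Posterior probability ≈ 0.349

P(defective|M1) = 0.281; P(defective|M2) = 0.347; P(defective|M3) = 0.148.
Prior × likelihood for each source: 0.38·0.281=0.1068, 0.25·0.347=0.08675, 0.37·0.148=0.05476. Summing gives P(defective) = 0.24829.
P(Machine 2 | defective) = 0.08675 / 0.24829 = 0.349.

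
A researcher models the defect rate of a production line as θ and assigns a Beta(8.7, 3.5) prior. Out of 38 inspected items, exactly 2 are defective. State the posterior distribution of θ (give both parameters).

The binomial likelihood is conjugate to the Beta prior: with 2 successes and 36 failures, the posterior is Beta(8.7+2, 3.5+36) = Beta(10.7, 39.5).

Posterior: Beta(10.7, 39.5)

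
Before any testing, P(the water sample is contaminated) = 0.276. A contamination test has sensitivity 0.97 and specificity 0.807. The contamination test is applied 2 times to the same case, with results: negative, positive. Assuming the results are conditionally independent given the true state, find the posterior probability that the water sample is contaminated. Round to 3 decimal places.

Posterior P(H) ≈ 0.066

With H the event that the water sample is contaminated, the joint likelihood of the observed sequence is P(data|H) = 0.03·0.97 = 0.029100 and P(data|¬H) = 0.807·0.193 = 0.15575.
Bayes: P(H|data) = 0.276·0.029100 / (0.276·0.029100 + 0.724·0.15575) = 0.0080316/0.12080 = 0.0665.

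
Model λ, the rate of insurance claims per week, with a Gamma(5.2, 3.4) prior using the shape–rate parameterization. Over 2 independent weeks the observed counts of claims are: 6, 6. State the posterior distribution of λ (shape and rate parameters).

The Poisson likelihood adds the total count to the shape and the number of exposure periods to the rate. Here ∑xᵢ = 12 and n = 2, so shape 5.2→17.2 and rate 3.4→5.4.

Posterior: Gamma(shape=17.2, rate=5.4)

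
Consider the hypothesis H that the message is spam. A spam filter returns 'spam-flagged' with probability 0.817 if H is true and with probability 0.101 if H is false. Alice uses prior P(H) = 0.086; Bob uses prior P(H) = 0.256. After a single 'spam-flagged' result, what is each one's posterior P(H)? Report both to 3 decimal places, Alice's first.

The likelihood ratio for a 'spam-flagged' result is 0.817/0.101 = 8.0891.
Alice: prior odds 0.086/0.914 = 0.094092; posterior odds 0.76112; posterior probability 0.432.
Bob: prior odds 0.256/0.744 = 0.34409; posterior odds 2.7833; posterior probability 0.736.

Alice: 0.432; Bob: 0.736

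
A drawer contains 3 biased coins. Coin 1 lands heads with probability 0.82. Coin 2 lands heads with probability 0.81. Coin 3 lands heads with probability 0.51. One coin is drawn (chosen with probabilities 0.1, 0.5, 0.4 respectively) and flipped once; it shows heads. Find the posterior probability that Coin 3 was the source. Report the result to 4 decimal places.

P(heads|C1) = 0.82; P(heads|C2) = 0.81; P(heads|C3) = 0.51.
Prior × likelihood for each source: 0.1·0.82=0.08200, 0.5·0.81=0.4050, 0.4·0.51=0.2040. Summing gives P(heads) = 0.69100.
P(Coin 3 | heads) = 0.2040 / 0.69100 = 0.2952.

Posterior probability ≈ 0.2952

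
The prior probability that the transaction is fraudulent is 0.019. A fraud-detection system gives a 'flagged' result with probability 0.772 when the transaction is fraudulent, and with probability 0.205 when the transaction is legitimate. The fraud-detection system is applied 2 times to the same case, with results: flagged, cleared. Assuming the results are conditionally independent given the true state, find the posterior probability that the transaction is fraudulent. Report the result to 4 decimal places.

With H the event that the transaction is fraudulent, the joint likelihood of the observed sequence is P(data|H) = 0.772·0.228 = 0.17602 and P(data|¬H) = 0.205·0.795 = 0.16298.
Bayes: P(H|data) = 0.019·0.17602 / (0.019·0.17602 + 0.981·0.16298) = 0.0033443/0.16322 = 0.0205.

Posterior P(H) ≈ 0.0205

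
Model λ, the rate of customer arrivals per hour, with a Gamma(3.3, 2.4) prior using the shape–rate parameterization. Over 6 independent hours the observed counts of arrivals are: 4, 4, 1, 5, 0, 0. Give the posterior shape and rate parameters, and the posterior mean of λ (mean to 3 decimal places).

The Poisson likelihood adds the total count to the shape and the number of exposure periods to the rate. Here ∑xᵢ = 14 and n = 6, so shape 3.3→17.3 and rate 2.4→8.4.
E[λ | data] = 17.3/8.4 = 2.060.

Posterior: Gamma(shape=17.3, rate=8.4); mean ≈ 2.060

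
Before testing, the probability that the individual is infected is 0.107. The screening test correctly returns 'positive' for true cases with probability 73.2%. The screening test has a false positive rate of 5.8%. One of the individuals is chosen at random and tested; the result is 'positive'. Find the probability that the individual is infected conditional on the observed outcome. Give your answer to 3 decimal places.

Write H for 'the individual is infected'. Prior odds H:¬H = 0.107/0.893 = 0.11982. For the 'positive' outcome, the likelihood ratio is 0.732/0.058 = 12.621.
Posterior odds = 0.11982 × 12.621 = 1.5122, so P(H|E) = 1.5122/(1+1.5122) = 0.602.

P(H | E) ≈ 0.602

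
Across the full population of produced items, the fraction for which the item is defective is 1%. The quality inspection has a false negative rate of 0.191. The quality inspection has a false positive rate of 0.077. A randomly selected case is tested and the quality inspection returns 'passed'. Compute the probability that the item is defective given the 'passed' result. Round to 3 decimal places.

P(H | E) ≈ 0.002

Write H for 'the item is defective'. Prior odds H:¬H = 0.01/0.99 = 0.010101. For the 'passed' outcome, the likelihood ratio is 0.191/0.923 = 0.20693.
Posterior odds = 0.010101 × 0.20693 = 0.0020902, so P(H|E) = 0.0020902/(1+0.0020902) = 0.002.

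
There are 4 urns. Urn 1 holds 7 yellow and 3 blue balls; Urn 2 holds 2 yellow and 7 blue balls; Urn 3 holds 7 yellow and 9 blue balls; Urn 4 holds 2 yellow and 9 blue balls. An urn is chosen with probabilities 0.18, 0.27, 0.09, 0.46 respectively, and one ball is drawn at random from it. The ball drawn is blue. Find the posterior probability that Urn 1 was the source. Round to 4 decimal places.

Posterior probability ≈ 0.0781

Tabulate prior·likelihood by source: [1] prior 0.18, lik 0.3, product 0.05400; [2] prior 0.27, lik 0.7778, product 0.2100; [3] prior 0.09, lik 0.5625, product 0.05062; [4] prior 0.46, lik 0.8182, product 0.3764.
Normalizing constant = 0.69099; the posterior for Urn 1 is its product over the sum, 0.05400/0.69099 = 0.0781.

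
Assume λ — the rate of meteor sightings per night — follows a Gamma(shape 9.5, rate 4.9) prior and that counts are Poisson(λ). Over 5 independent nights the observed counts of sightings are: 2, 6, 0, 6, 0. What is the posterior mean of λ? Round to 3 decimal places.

The Poisson likelihood adds the total count to the shape and the number of exposure periods to the rate. Here ∑xᵢ = 14 and n = 5, so shape 9.5→23.5 and rate 4.9→9.9.
Posterior mean = shape/rate = 23.5/9.9 = 2.374.

Posterior mean ≈ 2.374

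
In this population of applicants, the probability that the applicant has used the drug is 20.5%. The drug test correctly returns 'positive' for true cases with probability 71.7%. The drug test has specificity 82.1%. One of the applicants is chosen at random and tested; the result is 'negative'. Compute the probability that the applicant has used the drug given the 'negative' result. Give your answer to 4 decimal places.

P(H | E) ≈ 0.0816

Let H be the event that the applicant has used the drug. P(H) = 0.205, so P(¬H) = 0.795. With E the 'negative' result, P(E|H) = 0.283 and P(E|¬H) = 0.821.
P(E) = 0.283·0.205 + 0.821·0.795 = 0.058015 + 0.65270 = 0.71071.
By Bayes' theorem, P(H|E) = 0.058015 / 0.71071 = 0.0816.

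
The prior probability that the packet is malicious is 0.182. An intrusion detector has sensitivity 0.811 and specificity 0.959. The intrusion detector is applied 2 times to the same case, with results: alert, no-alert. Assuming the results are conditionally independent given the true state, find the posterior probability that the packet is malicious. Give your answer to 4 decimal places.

Posterior P(H) ≈ 0.4645

With H the event that the packet is malicious, the joint likelihood of the observed sequence is P(data|H) = 0.811·0.189 = 0.15328 and P(data|¬H) = 0.041·0.959 = 0.039319.
Bayes: P(H|data) = 0.182·0.15328 / (0.182·0.15328 + 0.818·0.039319) = 0.027897/0.060060 = 0.4645.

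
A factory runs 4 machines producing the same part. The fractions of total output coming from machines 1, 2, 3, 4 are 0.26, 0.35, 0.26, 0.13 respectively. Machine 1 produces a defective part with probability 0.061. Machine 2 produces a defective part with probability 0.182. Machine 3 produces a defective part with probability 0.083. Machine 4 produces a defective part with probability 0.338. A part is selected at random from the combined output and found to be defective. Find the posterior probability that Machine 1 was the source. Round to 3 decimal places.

Posterior probability ≈ 0.109

P(defective|M1) = 0.061; P(defective|M2) = 0.182; P(defective|M3) = 0.083; P(defective|M4) = 0.338.
Prior × likelihood for each source: 0.26·0.061=0.01586, 0.35·0.182=0.06370, 0.26·0.083=0.02158, 0.13·0.338=0.04394. Summing gives P(defective) = 0.14508.
P(Machine 1 | defective) = 0.01586 / 0.14508 = 0.109.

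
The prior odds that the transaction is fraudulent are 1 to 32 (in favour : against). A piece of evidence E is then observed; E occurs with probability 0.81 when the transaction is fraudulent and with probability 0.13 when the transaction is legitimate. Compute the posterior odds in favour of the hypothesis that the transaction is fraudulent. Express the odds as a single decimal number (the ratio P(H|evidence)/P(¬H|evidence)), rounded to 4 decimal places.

Posterior odds ≈ 0.1947

Prior odds = 1/32 = 0.031250.
Likelihood ratio for E = 0.81/0.13 = 6.2308.
Posterior odds = prior odds × LR = 0.19471.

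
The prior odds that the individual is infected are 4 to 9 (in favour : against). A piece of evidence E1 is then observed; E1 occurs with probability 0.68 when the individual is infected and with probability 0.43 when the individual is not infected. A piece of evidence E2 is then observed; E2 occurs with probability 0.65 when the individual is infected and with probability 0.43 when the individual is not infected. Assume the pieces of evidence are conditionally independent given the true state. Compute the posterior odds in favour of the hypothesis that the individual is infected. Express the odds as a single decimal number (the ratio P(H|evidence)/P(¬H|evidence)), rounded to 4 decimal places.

Prior odds = 4/9 = 0.44444. In log-odds, ln(0.44444) = -0.81093.
Add log likelihood ratios: ln(1.5814) + ln(1.5116) = 0.87149.
Posterior log-odds = 0.060565, so posterior odds = exp(0.060565) = 1.0624.

Posterior odds ≈ 1.0624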